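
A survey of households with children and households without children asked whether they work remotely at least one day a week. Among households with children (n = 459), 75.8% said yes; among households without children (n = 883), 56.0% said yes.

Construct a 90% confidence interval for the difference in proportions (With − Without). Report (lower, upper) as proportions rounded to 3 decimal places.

The two standard errors are √(0.7580×0.2420/459) = 0.01999 and √(0.5600×0.4400/883) = 0.01670.
Because the samples are independent, SE_diff = √(0.01999² + 0.01670²) = 0.02605.
Using z* = 1.645 for 90%, ME = 1.645 × 0.02605 = 0.04285.
p̂₁ − p̂₂ = 0.1980; interval 0.1980 ± 0.04285 gives (0.155, 0.241).

(0.155, 0.241)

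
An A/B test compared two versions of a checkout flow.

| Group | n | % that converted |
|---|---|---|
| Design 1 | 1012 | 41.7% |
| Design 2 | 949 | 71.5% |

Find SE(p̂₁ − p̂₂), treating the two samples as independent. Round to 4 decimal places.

SE₁ = √(p̂₁(1−p̂₁)/n₁) = √(0.4170·0.5830/1012) = 0.01550; SE₂ = √(0.7150·0.2850/949) = 0.01465.
Independent samples: SE of the difference = √(SE₁² + SE₂²) = √(0.00024025 + 0.0002146225) = 0.02133.

0.0213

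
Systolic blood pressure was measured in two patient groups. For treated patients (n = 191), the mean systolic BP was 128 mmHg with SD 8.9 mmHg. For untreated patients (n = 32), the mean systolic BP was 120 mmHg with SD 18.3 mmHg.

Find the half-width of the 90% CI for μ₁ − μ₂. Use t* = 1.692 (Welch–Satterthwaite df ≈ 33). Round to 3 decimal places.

Per-group SEs: s₁/√n₁ = 8.9/√191 = 0.6440, s₂/√n₂ = 18.3/√32 = 3.2350.
Unpooled SE of the difference: √(0.414736 + 10.465225) = 3.2985.
Margin of error = t* · SE = 1.692 × 3.2985 = 5.5811.

5.581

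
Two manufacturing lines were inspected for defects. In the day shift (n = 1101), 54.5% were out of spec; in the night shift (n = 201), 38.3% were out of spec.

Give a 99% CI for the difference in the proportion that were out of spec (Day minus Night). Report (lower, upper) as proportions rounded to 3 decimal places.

SE₁ = √(p̂₁(1−p̂₁)/n₁) = √(0.5450·0.4550/1101) = 0.01501; SE₂ = √(0.3830·0.6170/201) = 0.03429.
Independent samples: SE of the difference = √(SE₁² + SE₂²) = √(0.0002253001 + 0.0011758041) = 0.03743.
z* for 99% confidence is 2.576, so the margin of error is 2.576 × 0.03743 = 0.09642.
Point estimate p̂₁ − p̂₂ = 0.5450 − 0.3830 = 0.1620.
0.1620 ± 0.09642 → (0.066, 0.258).

(0.066, 0.258)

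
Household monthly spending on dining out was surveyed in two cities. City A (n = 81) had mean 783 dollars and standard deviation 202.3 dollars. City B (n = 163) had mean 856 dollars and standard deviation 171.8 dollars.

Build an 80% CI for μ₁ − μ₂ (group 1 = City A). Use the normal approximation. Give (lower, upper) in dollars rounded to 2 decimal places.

SE₁ = s₁/√n₁ = 202.3/√81 = 22.4778; SE₂ = 171.8/√163 = 13.4564.
Independent samples, unequal variances: SE_diff = √(SE₁² + SE₂²) = √(505.25149284 + 181.07470096) = 26.1978.
z* = 1.282, so margin of error = 1.282 × 26.1978 = 33.5856.
Difference in means = 783 − 856 = -73.0000.
-73.0000 ± 33.5856 → (-106.59, -39.41).

(-106.59, -39.41)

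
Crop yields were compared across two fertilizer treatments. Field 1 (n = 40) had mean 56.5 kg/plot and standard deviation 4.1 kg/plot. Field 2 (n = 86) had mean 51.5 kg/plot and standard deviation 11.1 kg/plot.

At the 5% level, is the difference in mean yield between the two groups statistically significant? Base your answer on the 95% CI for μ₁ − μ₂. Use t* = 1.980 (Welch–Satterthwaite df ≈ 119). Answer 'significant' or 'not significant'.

SE₁ = s₁/√n₁ = 4.1/√40 = 0.6483; SE₂ = 11.1/√86 = 1.1969.
Independent samples, unequal variances: SE_diff = √(SE₁² + SE₂²) = √(0.42029289 + 1.43256961) = 1.3612.
t* = 1.980, so margin of error = 1.980 × 1.3612 = 2.6952.
Difference in means = 56.5 − 51.5 = 5.0000.
5.0000 ± 2.6952 → (2.3048, 7.6952).
The interval (2.3048, 7.6952) does not contain 0, so the difference is significant.

significant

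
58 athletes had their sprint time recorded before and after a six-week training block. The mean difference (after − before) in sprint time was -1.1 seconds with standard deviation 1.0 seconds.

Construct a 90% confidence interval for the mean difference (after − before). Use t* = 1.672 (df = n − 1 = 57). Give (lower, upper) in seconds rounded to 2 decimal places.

This is a matched-pairs design, so SE = s_d/√n = 1.0/√58 = 0.1313.
Margin = 1.672 × 0.1313 = 0.2195; the interval is -1.1 ± 0.2195 = (-1.32, -0.88).

(-1.32, -0.88)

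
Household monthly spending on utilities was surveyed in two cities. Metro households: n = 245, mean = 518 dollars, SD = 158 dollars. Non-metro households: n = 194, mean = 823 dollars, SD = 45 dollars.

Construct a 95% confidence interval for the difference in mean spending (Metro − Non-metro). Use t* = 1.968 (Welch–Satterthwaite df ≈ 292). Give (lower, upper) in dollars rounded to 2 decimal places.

Per-group SEs: s₁/√n₁ = 158/√245 = 10.0942, s₂/√n₂ = 45/√194 = 3.2308.
Unpooled SE of the difference: √(101.89287364 + 10.43806864) = 10.5986.
Margin of error = t* · SE = 1.968 × 10.5986 = 20.8580.
x̄₁ − x̄₂ = 518 − 823 = -305.0000.
CI: -305.0000 ± 20.8580 = (-325.86, -284.14).

(-325.86, -284.14)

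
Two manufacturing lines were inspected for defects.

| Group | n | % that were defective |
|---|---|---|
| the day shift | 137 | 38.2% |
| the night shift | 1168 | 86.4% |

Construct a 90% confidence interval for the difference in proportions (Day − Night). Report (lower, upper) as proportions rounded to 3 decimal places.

SE₁ = √(p̂₁(1−p̂₁)/n₁) = √(0.3820·0.6180/137) = 0.04151; SE₂ = √(0.8640·0.1360/1168) = 0.01003.
Independent samples: SE of the difference = √(SE₁² + SE₂²) = √(0.0017230801 + 0.0001006009) = 0.04270.
z* for 90% confidence is 1.645, so the margin of error is 1.645 × 0.04270 = 0.07024.
Point estimate p̂₁ − p̂₂ = 0.3820 − 0.8640 = -0.4820.
-0.4820 ± 0.07024 → (-0.552, -0.412).

(-0.552, -0.412)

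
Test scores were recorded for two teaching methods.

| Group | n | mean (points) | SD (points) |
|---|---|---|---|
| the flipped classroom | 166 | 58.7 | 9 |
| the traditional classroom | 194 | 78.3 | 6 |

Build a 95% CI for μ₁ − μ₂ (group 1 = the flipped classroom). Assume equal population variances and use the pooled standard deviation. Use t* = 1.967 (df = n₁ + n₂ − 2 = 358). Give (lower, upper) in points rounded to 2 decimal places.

Pooled variance s_p² = [165·9² + 193·6²] / (166+194−2) = 56.7402, so s_p = 7.5326.
SE_diff = s_p·√(1/n₁ + 1/n₂) = 7.5326·√(1/166 + 1/194) = 0.7964.
t* = 1.967; margin = 1.967 × 0.7964 = 1.5665.
Difference = 58.7 − 78.3 = -19.6000.
-19.6000 ± 1.5665 → (-21.17, -18.03).

(-21.17, -18.03)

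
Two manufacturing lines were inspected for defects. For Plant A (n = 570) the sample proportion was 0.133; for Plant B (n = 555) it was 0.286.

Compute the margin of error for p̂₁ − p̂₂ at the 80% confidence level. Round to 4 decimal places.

0.0306

The two standard errors are √(0.1330×0.8670/570) = 0.01422 and √(0.2860×0.7140/555) = 0.01918.
Because the samples are independent, SE_diff = √(0.01422² + 0.01918²) = 0.02388.
Using z* = 1.282 for 80%, ME = 1.282 × 0.02388 = 0.03061.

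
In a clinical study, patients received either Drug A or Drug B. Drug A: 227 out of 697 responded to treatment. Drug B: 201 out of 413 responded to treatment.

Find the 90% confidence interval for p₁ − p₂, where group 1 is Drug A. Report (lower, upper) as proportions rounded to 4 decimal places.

(-0.2109, -0.1111)

First, p̂₁ = 227/697 = 0.3257; p̂₂ = 201/413 = 0.4867.
The two standard errors are √(0.3257×0.6743/697) = 0.01775 and √(0.4867×0.5133/413) = 0.02459.
Because the samples are independent, SE_diff = √(0.01775² + 0.02459²) = 0.03033.
Using z* = 1.645 for 90%, ME = 1.645 × 0.03033 = 0.04989.
p̂₁ − p̂₂ = -0.1610; interval -0.1610 ± 0.04989 gives (-0.2109, -0.1111).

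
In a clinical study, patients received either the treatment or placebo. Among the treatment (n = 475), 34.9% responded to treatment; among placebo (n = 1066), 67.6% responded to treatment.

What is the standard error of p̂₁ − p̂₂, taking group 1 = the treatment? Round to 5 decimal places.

0.02615

Each SE is √(p̂(1−p̂)/n): √(0.3490·0.6510/475) = 0.02187 and √(0.6760·0.3240/1066) = 0.01433.
SE(p̂₁ − p̂₂) = √(SE₁² + SE₂²) = √(0.0004782969 + 0.0002053489) = 0.02615, since the two samples are independent.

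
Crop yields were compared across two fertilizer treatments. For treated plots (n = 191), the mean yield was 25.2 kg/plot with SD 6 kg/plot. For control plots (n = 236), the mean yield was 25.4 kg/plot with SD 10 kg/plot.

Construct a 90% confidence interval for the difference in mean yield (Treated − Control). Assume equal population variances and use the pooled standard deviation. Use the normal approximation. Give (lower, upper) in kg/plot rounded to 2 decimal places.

(-1.55, 1.15)

s_p = √[((n₁−1)s₁² + (n₂−1)s₂²)/(n₁+n₂−2)] = √[(190·6² + 235·10²)/425] = 8.4492.
SE = 8.4492·√(1/191 + 1/236) = 0.8224.
With z* = 1.645, margin = 1.645 × 0.8224 = 1.3528.
x̄₁ − x̄₂ = 25.2 − 25.4 = -0.2000; interval -0.2000 ± 1.3528 = (-1.55, 1.15).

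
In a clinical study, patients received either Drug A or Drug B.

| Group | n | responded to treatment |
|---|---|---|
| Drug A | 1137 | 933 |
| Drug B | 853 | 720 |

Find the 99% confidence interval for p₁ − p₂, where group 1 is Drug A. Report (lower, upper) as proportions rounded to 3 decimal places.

(-0.067, 0.020)

p̂₁ = 933/1137 = 0.8206 and p̂₂ = 720/853 = 0.8441.
SE₁ = √(p̂₁(1−p̂₁)/n₁) = √(0.8206·0.1794/1137) = 0.01138; SE₂ = √(0.8441·0.1559/853) = 0.01242.
Independent samples: SE of the difference = √(SE₁² + SE₂²) = √(0.0001295044 + 0.0001542564) = 0.01685.
z* for 99% confidence is 2.576, so the margin of error is 2.576 × 0.01685 = 0.04341.
Point estimate p̂₁ − p̂₂ = 0.8206 − 0.8441 = -0.0235.
-0.0235 ± 0.04341 → (-0.067, 0.020).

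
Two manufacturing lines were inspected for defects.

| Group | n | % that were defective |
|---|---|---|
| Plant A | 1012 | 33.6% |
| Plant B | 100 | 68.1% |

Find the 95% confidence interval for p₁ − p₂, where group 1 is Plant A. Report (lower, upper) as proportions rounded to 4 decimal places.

The two standard errors are √(0.3360×0.6640/1012) = 0.01485 and √(0.6810×0.3190/100) = 0.04661.
Because the samples are independent, SE_diff = √(0.01485² + 0.04661²) = 0.04892.
Using z* = 1.960 for 95%, ME = 1.960 × 0.04892 = 0.09588.
p̂₁ − p̂₂ = -0.3450; interval -0.3450 ± 0.09588 gives (-0.4409, -0.2491).

(-0.4409, -0.2491)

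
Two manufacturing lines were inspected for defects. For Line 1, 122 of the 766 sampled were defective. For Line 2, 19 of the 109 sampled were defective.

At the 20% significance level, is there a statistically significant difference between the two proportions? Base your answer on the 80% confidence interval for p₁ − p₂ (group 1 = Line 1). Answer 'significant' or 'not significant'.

not significant

Sample proportions: 122/766 = 0.1593, 19/109 = 0.1743.
Each SE is √(p̂(1−p̂)/n): √(0.1593·0.8407/766) = 0.01322 and √(0.1743·0.8257/109) = 0.03634.
SE(p̂₁ − p̂₂) = √(SE₁² + SE₂²) = √(0.0001747684 + 0.0013205956) = 0.03867, since the two samples are independent.
At 80% confidence z* = 1.282; margin = 1.282 × 0.03867 = 0.04957.
The difference is 0.1593 − 0.1743 = -0.0150, so the interval is -0.0150 ± 0.04957 = (-0.06457, 0.03457).
The interval (-0.06457, 0.03457) contains 0, so the difference is not significant.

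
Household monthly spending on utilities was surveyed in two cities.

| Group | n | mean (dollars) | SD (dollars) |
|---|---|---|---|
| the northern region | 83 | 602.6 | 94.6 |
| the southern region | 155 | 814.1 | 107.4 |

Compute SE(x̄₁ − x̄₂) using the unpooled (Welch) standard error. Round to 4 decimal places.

13.4996

Standard errors of each mean: 94.6/√83 = 10.3837 and 107.4/√155 = 8.6266.
SE(x̄₁ − x̄₂) = √(10.3837² + 8.6266²) = 13.4996 for independent samples with unequal variances.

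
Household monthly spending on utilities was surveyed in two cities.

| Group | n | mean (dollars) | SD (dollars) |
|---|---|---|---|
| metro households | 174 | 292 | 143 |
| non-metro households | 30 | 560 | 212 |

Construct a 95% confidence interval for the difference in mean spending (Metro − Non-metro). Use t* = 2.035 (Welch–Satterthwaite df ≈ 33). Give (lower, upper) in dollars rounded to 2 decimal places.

(-349.80, -186.20)

Per-group SEs: s₁/√n₁ = 143/√174 = 10.8408, s₂/√n₂ = 212/√30 = 38.7057.
Unpooled SE of the difference: √(117.52294464 + 1498.13121249) = 40.1952.
Margin of error = t* · SE = 2.035 × 40.1952 = 81.7972.
x̄₁ − x̄₂ = 292 − 560 = -268.0000.
CI: -268.0000 ± 81.7972 = (-349.80, -186.20).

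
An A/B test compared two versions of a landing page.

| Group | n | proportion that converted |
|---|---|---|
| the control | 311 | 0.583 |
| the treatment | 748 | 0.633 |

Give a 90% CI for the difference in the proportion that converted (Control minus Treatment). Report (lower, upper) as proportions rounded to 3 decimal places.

(-0.104, 0.004)

Each SE is √(p̂(1−p̂)/n): √(0.5830·0.4170/311) = 0.02796 and √(0.6330·0.3670/748) = 0.01762.
SE(p̂₁ − p̂₂) = √(SE₁² + SE₂²) = √(0.0007817616 + 0.0003104644) = 0.03305, since the two samples are independent.
At 90% confidence z* = 1.645; margin = 1.645 × 0.03305 = 0.05437.
The difference is 0.5830 − 0.6330 = -0.0500, so the interval is -0.0500 ± 0.05437 = (-0.104, 0.004).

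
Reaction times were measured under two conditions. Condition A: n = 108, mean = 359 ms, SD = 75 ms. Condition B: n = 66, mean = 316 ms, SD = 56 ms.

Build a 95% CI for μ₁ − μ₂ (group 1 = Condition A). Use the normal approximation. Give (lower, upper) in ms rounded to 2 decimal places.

SE₁ = s₁/√n₁ = 75/√108 = 7.2169; SE₂ = 56/√66 = 6.8931.
Independent samples, unequal variances: SE_diff = √(SE₁² + SE₂²) = √(52.08364561 + 47.51482761) = 9.9799.
z* = 1.960, so margin of error = 1.960 × 9.9799 = 19.5606.
Difference in means = 359 − 316 = 43.0000.
43.0000 ± 19.5606 → (23.44, 62.56).

(23.44, 62.56)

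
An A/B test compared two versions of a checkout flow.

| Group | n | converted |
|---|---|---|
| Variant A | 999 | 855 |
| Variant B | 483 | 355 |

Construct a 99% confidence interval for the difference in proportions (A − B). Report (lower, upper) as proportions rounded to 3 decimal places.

(0.062, 0.180)

First, p̂₁ = 855/999 = 0.8559; p̂₂ = 355/483 = 0.7350.
The two standard errors are √(0.8559×0.1441/999) = 0.01111 and √(0.7350×0.2650/483) = 0.02008.
Because the samples are independent, SE_diff = √(0.01111² + 0.02008²) = 0.02295.
Using z* = 2.576 for 99%, ME = 2.576 × 0.02295 = 0.05912.
p̂₁ − p̂₂ = 0.1209; interval 0.1209 ± 0.05912 gives (0.062, 0.180).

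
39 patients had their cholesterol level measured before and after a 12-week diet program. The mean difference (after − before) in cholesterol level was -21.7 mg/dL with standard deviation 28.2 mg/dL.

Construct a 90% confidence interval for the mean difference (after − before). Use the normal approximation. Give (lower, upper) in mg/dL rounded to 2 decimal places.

This is a matched-pairs design, so SE = s_d/√n = 28.2/√39 = 4.5156.
Margin = 1.645 × 4.5156 = 7.4282; the interval is -21.7 ± 7.4282 = (-29.13, -14.27).

(-29.13, -14.27)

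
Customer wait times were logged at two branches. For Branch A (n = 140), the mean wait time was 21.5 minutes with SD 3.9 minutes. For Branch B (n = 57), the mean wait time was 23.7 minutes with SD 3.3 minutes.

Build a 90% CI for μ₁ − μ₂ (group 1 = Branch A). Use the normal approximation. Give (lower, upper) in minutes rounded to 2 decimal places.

(-3.10, -1.30)

Per-group SEs: s₁/√n₁ = 3.9/√140 = 0.3296, s₂/√n₂ = 3.3/√57 = 0.4371.
Unpooled SE of the difference: √(0.10863616 + 0.19105641) = 0.5474.
Margin of error = z* · SE = 1.645 × 0.5474 = 0.9005.
x̄₁ − x̄₂ = 21.5 − 23.7 = -2.2000.
CI: -2.2000 ± 0.9005 = (-3.10, -1.30).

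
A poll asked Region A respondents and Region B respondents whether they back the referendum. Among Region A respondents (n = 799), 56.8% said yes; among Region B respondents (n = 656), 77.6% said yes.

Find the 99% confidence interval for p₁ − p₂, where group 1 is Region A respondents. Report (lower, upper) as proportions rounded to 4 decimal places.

The two standard errors are √(0.5680×0.4320/799) = 0.01752 and √(0.7760×0.2240/656) = 0.01628.
Because the samples are independent, SE_diff = √(0.01752² + 0.01628²) = 0.02392.
Using z* = 2.576 for 99%, ME = 2.576 × 0.02392 = 0.06162.
p̂₁ − p̂₂ = -0.2080; interval -0.2080 ± 0.06162 gives (-0.2696, -0.1464).

(-0.2696, -0.1464)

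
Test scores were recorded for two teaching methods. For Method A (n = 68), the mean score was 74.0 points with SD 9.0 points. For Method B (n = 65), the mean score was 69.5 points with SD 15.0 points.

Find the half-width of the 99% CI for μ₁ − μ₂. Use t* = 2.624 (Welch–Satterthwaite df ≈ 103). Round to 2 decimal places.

Per-group SEs: s₁/√n₁ = 9.0/√68 = 1.0914, s₂/√n₂ = 15.0/√65 = 1.8605.
Unpooled SE of the difference: √(1.19115396 + 3.46146025) = 2.1570.
Margin of error = t* · SE = 2.624 × 2.1570 = 5.6600.

5.66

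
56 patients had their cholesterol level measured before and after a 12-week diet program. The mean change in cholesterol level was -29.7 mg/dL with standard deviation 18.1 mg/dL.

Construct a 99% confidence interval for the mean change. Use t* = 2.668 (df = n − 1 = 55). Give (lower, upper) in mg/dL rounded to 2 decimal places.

(-36.15, -23.25)

This is a matched-pairs design, so SE = s_d/√n = 18.1/√56 = 2.4187.
Margin = 2.668 × 2.4187 = 6.4531; the interval is -29.7 ± 6.4531 = (-36.15, -23.25).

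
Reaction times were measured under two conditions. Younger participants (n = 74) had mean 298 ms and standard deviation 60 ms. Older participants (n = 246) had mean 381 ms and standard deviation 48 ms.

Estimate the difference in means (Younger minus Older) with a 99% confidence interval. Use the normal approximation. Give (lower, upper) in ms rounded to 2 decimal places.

SE₁ = s₁/√n₁ = 60/√74 = 6.9749; SE₂ = 48/√246 = 3.0604.
Independent samples, unequal variances: SE_diff = √(SE₁² + SE₂²) = √(48.64923001 + 9.36604816) = 7.6168.
z* = 2.576, so margin of error = 2.576 × 7.6168 = 19.6209.
Difference in means = 298 − 381 = -83.0000.
-83.0000 ± 19.6209 → (-102.62, -63.38).

(-102.62, -63.38)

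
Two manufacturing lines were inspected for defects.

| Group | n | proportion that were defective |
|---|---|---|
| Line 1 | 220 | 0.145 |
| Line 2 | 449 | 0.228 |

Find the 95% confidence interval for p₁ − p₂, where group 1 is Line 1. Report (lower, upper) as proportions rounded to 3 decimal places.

SE₁ = √(p̂₁(1−p̂₁)/n₁) = √(0.1450·0.8550/220) = 0.02374; SE₂ = √(0.2280·0.7720/449) = 0.01980.
Independent samples: SE of the difference = √(SE₁² + SE₂²) = √(0.0005635876 + 0.00039204) = 0.03091.
z* for 95% confidence is 1.960, so the margin of error is 1.960 × 0.03091 = 0.06058.
Point estimate p̂₁ − p̂₂ = 0.1450 − 0.2280 = -0.0830.
-0.0830 ± 0.06058 → (-0.144, -0.022).

(-0.144, -0.022)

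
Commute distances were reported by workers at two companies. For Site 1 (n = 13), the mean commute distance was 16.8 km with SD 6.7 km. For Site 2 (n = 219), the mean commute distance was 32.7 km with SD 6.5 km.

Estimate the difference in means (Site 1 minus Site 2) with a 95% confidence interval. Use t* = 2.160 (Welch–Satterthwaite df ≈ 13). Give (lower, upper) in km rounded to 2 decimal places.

(-20.02, -11.78)

Per-group SEs: s₁/√n₁ = 6.7/√13 = 1.8582, s₂/√n₂ = 6.5/√219 = 0.4392.
Unpooled SE of the difference: √(3.45290724 + 0.19289664) = 1.9094.
Margin of error = t* · SE = 2.160 × 1.9094 = 4.1243.
x̄₁ − x̄₂ = 16.8 − 32.7 = -15.9000.
CI: -15.9000 ± 4.1243 = (-20.02, -11.78).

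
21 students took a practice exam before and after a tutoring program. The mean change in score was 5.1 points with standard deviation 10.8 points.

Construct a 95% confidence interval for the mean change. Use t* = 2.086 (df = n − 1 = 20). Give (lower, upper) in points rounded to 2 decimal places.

This is a matched-pairs design, so SE = s_d/√n = 10.8/√21 = 2.3568.
Margin = 2.086 × 2.3568 = 4.9163; the interval is 5.1 ± 4.9163 = (0.18, 10.02).

(0.18, 10.02)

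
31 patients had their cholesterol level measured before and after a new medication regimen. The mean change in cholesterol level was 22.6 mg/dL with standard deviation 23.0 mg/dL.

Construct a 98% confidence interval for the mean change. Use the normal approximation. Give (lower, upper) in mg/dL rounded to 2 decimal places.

Paired design: SE = s_d/√n = 23.0/√31 = 4.1309.
z* = 2.326; margin of error = 2.326 × 4.1309 = 9.6085.
22.6 ± 9.6085 → (12.99, 32.21).

(12.99, 32.21)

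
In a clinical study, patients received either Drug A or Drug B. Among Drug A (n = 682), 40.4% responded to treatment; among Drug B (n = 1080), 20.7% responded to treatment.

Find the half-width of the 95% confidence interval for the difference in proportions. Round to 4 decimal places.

The two standard errors are √(0.4040×0.5960/682) = 0.01879 and √(0.2070×0.7930/1080) = 0.01233.
Because the samples are independent, SE_diff = √(0.01879² + 0.01233²) = 0.02247.
Using z* = 1.960 for 95%, ME = 1.960 × 0.02247 = 0.04404.

0.0440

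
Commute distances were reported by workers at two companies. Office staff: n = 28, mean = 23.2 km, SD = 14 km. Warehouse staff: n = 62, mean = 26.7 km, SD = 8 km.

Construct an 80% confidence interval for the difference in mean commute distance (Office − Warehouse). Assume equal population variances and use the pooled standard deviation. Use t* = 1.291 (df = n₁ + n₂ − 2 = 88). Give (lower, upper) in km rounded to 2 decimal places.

(-6.50, -0.50)

Pooled variance s_p² = [27·14² + 61·8²] / (28+62−2) = 104.5000, so s_p = 10.2225.
SE_diff = s_p·√(1/n₁ + 1/n₂) = 10.2225·√(1/28 + 1/62) = 2.3276.
t* = 1.291; margin = 1.291 × 2.3276 = 3.0049.
Difference = 23.2 − 26.7 = -3.5000.
-3.5000 ± 3.0049 → (-6.50, -0.50).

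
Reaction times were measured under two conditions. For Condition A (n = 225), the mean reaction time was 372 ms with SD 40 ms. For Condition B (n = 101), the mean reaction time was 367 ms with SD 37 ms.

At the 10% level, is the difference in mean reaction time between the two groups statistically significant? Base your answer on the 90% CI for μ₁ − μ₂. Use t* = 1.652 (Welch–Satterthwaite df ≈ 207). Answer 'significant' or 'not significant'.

SE₁ = s₁/√n₁ = 40/√225 = 2.6667; SE₂ = 37/√101 = 3.6816.
Independent samples, unequal variances: SE_diff = √(SE₁² + SE₂²) = √(7.11128889 + 13.55417856) = 4.5459.
t* = 1.652, so margin of error = 1.652 × 4.5459 = 7.5098.
Difference in means = 372 − 367 = 5.0000.
5.0000 ± 7.5098 → (-2.5098, 12.5098).
The interval (-2.5098, 12.5098) contains 0, so the difference is not significant.

not significant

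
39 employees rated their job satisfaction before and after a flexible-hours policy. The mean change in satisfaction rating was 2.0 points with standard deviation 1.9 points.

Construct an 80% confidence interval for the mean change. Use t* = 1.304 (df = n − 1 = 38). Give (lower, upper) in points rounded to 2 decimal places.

(1.60, 2.40)

This is a matched-pairs design, so SE = s_d/√n = 1.9/√39 = 0.3042.
Margin = 1.304 × 0.3042 = 0.3967; the interval is 2.0 ± 0.3967 = (1.60, 2.40).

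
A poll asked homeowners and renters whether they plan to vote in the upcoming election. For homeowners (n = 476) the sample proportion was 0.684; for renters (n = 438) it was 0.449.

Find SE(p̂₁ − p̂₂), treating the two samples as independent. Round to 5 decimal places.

SE₁ = √(p̂₁(1−p̂₁)/n₁) = √(0.6840·0.3160/476) = 0.02131; SE₂ = √(0.4490·0.5510/438) = 0.02377.
Independent samples: SE of the difference = √(SE₁² + SE₂²) = √(0.0004541161 + 0.0005650129) = 0.03192.

0.03192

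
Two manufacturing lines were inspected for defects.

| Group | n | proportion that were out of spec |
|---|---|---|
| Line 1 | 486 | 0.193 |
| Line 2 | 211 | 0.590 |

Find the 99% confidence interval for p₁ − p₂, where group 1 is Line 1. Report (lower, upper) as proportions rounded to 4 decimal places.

(-0.4957, -0.2983)

The two standard errors are √(0.1930×0.8070/486) = 0.01790 and √(0.5900×0.4100/211) = 0.03386.
Because the samples are independent, SE_diff = √(0.01790² + 0.03386²) = 0.03830.
Using z* = 2.576 for 99%, ME = 2.576 × 0.03830 = 0.09866.
p̂₁ − p̂₂ = -0.3970; interval -0.3970 ± 0.09866 gives (-0.4957, -0.2983).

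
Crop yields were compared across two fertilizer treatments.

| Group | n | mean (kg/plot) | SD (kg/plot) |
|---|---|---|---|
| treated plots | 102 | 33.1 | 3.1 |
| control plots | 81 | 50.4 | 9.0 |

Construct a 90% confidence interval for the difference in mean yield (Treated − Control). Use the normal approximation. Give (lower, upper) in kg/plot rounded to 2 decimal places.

Per-group SEs: s₁/√n₁ = 3.1/√102 = 0.3069, s₂/√n₂ = 9.0/√81 = 1.0000.
Unpooled SE of the difference: √(0.09418761 + 1.0) = 1.0460.
Margin of error = z* · SE = 1.645 × 1.0460 = 1.7207.
x̄₁ − x̄₂ = 33.1 − 50.4 = -17.3000.
CI: -17.3000 ± 1.7207 = (-19.02, -15.58).

(-19.02, -15.58)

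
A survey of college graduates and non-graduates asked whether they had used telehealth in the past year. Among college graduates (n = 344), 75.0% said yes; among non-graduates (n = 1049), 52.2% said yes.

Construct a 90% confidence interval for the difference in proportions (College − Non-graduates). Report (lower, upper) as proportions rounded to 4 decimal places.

(0.1820, 0.2740)

The two standard errors are √(0.7500×0.2500/344) = 0.02335 and √(0.5220×0.4780/1049) = 0.01542.
Because the samples are independent, SE_diff = √(0.02335² + 0.01542²) = 0.02798.
Using z* = 1.645 for 90%, ME = 1.645 × 0.02798 = 0.04603.
p̂₁ − p̂₂ = 0.2280; interval 0.2280 ± 0.04603 gives (0.1820, 0.2740).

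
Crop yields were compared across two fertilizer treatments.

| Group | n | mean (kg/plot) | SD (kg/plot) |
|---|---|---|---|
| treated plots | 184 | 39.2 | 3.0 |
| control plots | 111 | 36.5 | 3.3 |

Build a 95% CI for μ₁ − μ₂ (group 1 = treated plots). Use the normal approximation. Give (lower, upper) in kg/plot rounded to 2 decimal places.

(1.95, 3.45)

SE₁ = s₁/√n₁ = 3.0/√184 = 0.2212; SE₂ = 3.3/√111 = 0.3132.
Independent samples, unequal variances: SE_diff = √(SE₁² + SE₂²) = √(0.04892944 + 0.09809424) = 0.3834.
z* = 1.960, so margin of error = 1.960 × 0.3834 = 0.7515.
Difference in means = 39.2 − 36.5 = 2.7000.
2.7000 ± 0.7515 → (1.95, 3.45).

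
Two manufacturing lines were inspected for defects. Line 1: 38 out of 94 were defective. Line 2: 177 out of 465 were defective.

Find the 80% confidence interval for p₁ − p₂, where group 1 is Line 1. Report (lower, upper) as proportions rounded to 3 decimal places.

p̂₁ = 38/94 = 0.4043 and p̂₂ = 177/465 = 0.3806.
SE₁ = √(p̂₁(1−p̂₁)/n₁) = √(0.4043·0.5957/94) = 0.05062; SE₂ = √(0.3806·0.6194/465) = 0.02252.
Independent samples: SE of the difference = √(SE₁² + SE₂²) = √(0.0025623844 + 0.0005071504) = 0.05540.
z* for 80% confidence is 1.282, so the margin of error is 1.282 × 0.05540 = 0.07102.
Point estimate p̂₁ − p̂₂ = 0.4043 − 0.3806 = 0.0237.
0.0237 ± 0.07102 → (-0.047, 0.095).

(-0.047, 0.095)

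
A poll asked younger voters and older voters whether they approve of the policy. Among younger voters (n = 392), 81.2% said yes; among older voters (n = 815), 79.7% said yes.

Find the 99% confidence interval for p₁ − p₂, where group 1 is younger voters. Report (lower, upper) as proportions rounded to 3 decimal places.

Each SE is √(p̂(1−p̂)/n): √(0.8120·0.1880/392) = 0.01973 and √(0.7970·0.2030/815) = 0.01409.
SE(p̂₁ − p̂₂) = √(SE₁² + SE₂²) = √(0.0003892729 + 0.0001985281) = 0.02424, since the two samples are independent.
At 99% confidence z* = 2.576; margin = 2.576 × 0.02424 = 0.06244.
The difference is 0.8120 − 0.7970 = 0.0150, so the interval is 0.0150 ± 0.06244 = (-0.047, 0.077).

(-0.047, 0.077)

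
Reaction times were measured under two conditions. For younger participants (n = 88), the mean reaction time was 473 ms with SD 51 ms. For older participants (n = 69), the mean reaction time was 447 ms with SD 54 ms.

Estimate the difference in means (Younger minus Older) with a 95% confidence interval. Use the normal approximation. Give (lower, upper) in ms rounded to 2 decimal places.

(9.39, 42.61)

Standard errors of each mean: 51/√88 = 5.4366 and 54/√69 = 6.5008.
SE(x̄₁ − x̄₂) = √(5.4366² + 6.5008²) = 8.4745 for independent samples with unequal variances.
With z* = 1.960, the margin is 1.960 × 8.4745 = 16.6100.
x̄₁ − x̄₂ = 473 − 447 = 26.0000; the interval is 26.0000 ± 16.6100 = (9.39, 42.61).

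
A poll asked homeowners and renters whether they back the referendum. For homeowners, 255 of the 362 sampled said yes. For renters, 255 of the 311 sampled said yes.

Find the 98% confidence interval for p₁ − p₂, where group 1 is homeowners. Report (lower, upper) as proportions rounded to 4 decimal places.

First, p̂₁ = 255/362 = 0.7044; p̂₂ = 255/311 = 0.8199.
The two standard errors are √(0.7044×0.2956/362) = 0.02398 and √(0.8199×0.1801/311) = 0.02179.
Because the samples are independent, SE_diff = √(0.02398² + 0.02179²) = 0.03240.
Using z* = 2.326 for 98%, ME = 2.326 × 0.03240 = 0.07536.
p̂₁ − p̂₂ = -0.1155; interval -0.1155 ± 0.07536 gives (-0.1909, -0.0401).

(-0.1909, -0.0401)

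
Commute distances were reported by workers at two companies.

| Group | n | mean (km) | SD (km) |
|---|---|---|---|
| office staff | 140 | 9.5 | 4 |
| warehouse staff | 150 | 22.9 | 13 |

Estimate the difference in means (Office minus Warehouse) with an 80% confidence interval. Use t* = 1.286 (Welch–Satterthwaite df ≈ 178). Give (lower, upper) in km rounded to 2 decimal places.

(-14.83, -11.97)

Per-group SEs: s₁/√n₁ = 4/√140 = 0.3381, s₂/√n₂ = 13/√150 = 1.0614.
Unpooled SE of the difference: √(0.11431161 + 1.12656996) = 1.1139.
Margin of error = t* · SE = 1.286 × 1.1139 = 1.4325.
x̄₁ − x̄₂ = 9.5 − 22.9 = -13.4000.
CI: -13.4000 ± 1.4325 = (-14.83, -11.97).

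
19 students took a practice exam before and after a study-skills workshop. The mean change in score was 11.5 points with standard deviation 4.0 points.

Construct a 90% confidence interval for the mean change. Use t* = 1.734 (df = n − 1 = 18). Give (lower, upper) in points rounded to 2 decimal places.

This is a matched-pairs design, so SE = s_d/√n = 4.0/√19 = 0.9177.
Margin = 1.734 × 0.9177 = 1.5913; the interval is 11.5 ± 1.5913 = (9.91, 13.09).

(9.91, 13.09)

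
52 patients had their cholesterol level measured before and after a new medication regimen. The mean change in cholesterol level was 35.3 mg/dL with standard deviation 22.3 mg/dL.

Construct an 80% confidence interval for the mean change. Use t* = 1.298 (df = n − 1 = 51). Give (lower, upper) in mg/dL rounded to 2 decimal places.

Paired design: SE = s_d/√n = 22.3/√52 = 3.0925.
t* = 1.298; margin of error = 1.298 × 3.0925 = 4.0141.
35.3 ± 4.0141 → (31.29, 39.31).

(31.29, 39.31)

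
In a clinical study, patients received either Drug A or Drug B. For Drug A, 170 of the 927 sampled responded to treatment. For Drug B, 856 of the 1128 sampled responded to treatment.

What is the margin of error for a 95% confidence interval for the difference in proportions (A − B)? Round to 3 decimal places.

0.035

p̂₁ = 170/927 = 0.1834 and p̂₂ = 856/1128 = 0.7589.
SE₁ = √(p̂₁(1−p̂₁)/n₁) = √(0.1834·0.8166/927) = 0.01271; SE₂ = √(0.7589·0.2411/1128) = 0.01274.
Independent samples: SE of the difference = √(SE₁² + SE₂²) = √(0.0001615441 + 0.0001623076) = 0.01800.
z* for 95% confidence is 1.960, so the margin of error is 1.960 × 0.01800 = 0.03528.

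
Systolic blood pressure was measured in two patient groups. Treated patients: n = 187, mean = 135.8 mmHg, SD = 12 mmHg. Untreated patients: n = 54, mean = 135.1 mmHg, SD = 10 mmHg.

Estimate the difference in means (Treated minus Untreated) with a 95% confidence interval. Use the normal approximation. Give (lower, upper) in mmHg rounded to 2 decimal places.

Per-group SEs: s₁/√n₁ = 12/√187 = 0.8775, s₂/√n₂ = 10/√54 = 1.3608.
Unpooled SE of the difference: √(0.77000625 + 1.85177664) = 1.6192.
Margin of error = z* · SE = 1.960 × 1.6192 = 3.1736.
x̄₁ − x̄₂ = 135.8 − 135.1 = 0.7000.
CI: 0.7000 ± 3.1736 = (-2.47, 3.87).

(-2.47, 3.87)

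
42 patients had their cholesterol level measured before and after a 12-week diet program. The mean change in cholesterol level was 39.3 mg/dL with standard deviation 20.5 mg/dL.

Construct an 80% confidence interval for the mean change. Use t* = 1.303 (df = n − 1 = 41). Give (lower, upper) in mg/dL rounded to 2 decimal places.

(35.18, 43.42)

This is a matched-pairs design, so SE = s_d/√n = 20.5/√42 = 3.1632.
Margin = 1.303 × 3.1632 = 4.1216; the interval is 39.3 ± 4.1216 = (35.18, 43.42).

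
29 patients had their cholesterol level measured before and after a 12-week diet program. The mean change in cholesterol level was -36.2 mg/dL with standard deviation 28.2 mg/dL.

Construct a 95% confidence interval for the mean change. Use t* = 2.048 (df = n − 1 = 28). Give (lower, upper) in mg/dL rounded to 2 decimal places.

This is a matched-pairs design, so SE = s_d/√n = 28.2/√29 = 5.2366.
Margin = 2.048 × 5.2366 = 10.7246; the interval is -36.2 ± 10.7246 = (-46.92, -25.48).

(-46.92, -25.48)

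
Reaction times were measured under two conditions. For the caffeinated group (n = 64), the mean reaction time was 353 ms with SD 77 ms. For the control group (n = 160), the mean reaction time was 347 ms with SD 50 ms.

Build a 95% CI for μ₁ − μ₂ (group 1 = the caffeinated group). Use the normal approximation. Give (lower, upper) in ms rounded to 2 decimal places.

SE₁ = s₁/√n₁ = 77/√64 = 9.6250; SE₂ = 50/√160 = 3.9528.
Independent samples, unequal variances: SE_diff = √(SE₁² + SE₂²) = √(92.640625 + 15.62462784) = 10.4051.
z* = 1.960, so margin of error = 1.960 × 10.4051 = 20.3940.
Difference in means = 353 − 347 = 6.0000.
6.0000 ± 20.3940 → (-14.39, 26.39).

(-14.39, 26.39)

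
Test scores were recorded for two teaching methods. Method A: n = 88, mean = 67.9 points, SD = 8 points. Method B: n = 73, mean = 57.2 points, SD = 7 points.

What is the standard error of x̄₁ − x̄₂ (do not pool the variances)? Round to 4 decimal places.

SE₁ = s₁/√n₁ = 8/√88 = 0.8528; SE₂ = 7/√73 = 0.8193.
Independent samples, unequal variances: SE_diff = √(SE₁² + SE₂²) = √(0.72726784 + 0.67125249) = 1.1826.

1.1826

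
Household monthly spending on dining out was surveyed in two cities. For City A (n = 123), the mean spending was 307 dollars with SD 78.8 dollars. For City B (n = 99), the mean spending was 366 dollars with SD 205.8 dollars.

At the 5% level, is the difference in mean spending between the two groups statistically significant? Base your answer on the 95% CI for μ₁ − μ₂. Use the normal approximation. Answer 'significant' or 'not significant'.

significant

Standard errors of each mean: 78.8/√123 = 7.1052 and 205.8/√99 = 20.6837.
SE(x̄₁ − x̄₂) = √(7.1052² + 20.6837²) = 21.8701 for independent samples with unequal variances.
With z* = 1.960, the margin is 1.960 × 21.8701 = 42.8654.
x̄₁ − x̄₂ = 307 − 366 = -59.0000; the interval is -59.0000 ± 42.8654 = (-101.8654, -16.1346).
The interval (-101.8654, -16.1346) does not contain 0, so the difference is significant.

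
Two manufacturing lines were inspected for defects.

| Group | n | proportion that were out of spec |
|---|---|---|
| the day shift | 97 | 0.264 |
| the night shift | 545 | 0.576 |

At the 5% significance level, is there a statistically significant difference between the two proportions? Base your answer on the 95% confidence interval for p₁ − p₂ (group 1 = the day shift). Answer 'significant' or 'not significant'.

significant

The two standard errors are √(0.2640×0.7360/97) = 0.04476 and √(0.5760×0.4240/545) = 0.02117.
Because the samples are independent, SE_diff = √(0.04476² + 0.02117²) = 0.04951.
Using z* = 1.960 for 95%, ME = 1.960 × 0.04951 = 0.09704.
p̂₁ − p̂₂ = -0.3120; interval -0.3120 ± 0.09704 gives (-0.40904, -0.21496).
The interval (-0.40904, -0.21496) does not contain 0, so the difference is significant.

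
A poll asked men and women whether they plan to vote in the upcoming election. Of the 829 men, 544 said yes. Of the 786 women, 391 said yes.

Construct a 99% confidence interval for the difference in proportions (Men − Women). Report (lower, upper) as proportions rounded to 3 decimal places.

(0.096, 0.221)

Sample proportions: 544/829 = 0.6562, 391/786 = 0.4975.
Each SE is √(p̂(1−p̂)/n): √(0.6562·0.3438/829) = 0.01650 and √(0.4975·0.5025/786) = 0.01783.
SE(p̂₁ − p̂₂) = √(SE₁² + SE₂²) = √(0.00027225 + 0.0003179089) = 0.02429, since the two samples are independent.
At 99% confidence z* = 2.576; margin = 2.576 × 0.02429 = 0.06257.
The difference is 0.6562 − 0.4975 = 0.1587, so the interval is 0.1587 ± 0.06257 = (0.096, 0.221).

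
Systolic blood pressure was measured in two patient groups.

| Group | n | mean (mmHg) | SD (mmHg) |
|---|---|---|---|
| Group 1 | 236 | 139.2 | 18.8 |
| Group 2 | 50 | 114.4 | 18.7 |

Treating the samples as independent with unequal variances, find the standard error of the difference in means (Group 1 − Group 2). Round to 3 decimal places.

SE₁ = s₁/√n₁ = 18.8/√236 = 1.2238; SE₂ = 18.7/√50 = 2.6446.
Independent samples, unequal variances: SE_diff = √(SE₁² + SE₂²) = √(1.49768644 + 6.99390916) = 2.9140.

2.914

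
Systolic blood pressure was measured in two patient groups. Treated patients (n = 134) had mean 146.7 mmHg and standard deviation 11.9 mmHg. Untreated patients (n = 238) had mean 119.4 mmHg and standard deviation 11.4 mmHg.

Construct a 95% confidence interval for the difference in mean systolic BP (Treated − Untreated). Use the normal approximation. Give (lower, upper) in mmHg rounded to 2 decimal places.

SE₁ = s₁/√n₁ = 11.9/√134 = 1.0280; SE₂ = 11.4/√238 = 0.7390.
Independent samples, unequal variances: SE_diff = √(SE₁² + SE₂²) = √(1.056784 + 0.546121) = 1.2661.
z* = 1.960, so margin of error = 1.960 × 1.2661 = 2.4816.
Difference in means = 146.7 − 119.4 = 27.3000.
27.3000 ± 2.4816 → (24.82, 29.78).

(24.82, 29.78)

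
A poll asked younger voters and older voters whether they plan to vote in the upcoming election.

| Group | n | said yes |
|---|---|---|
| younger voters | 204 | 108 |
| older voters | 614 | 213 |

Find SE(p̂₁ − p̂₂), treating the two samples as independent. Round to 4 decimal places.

p̂₁ = 108/204 = 0.5294 and p̂₂ = 213/614 = 0.3469.
SE₁ = √(p̂₁(1−p̂₁)/n₁) = √(0.5294·0.4706/204) = 0.03495; SE₂ = √(0.3469·0.6531/614) = 0.01921.
Independent samples: SE of the difference = √(SE₁² + SE₂²) = √(0.0012215025 + 0.0003690241) = 0.03988.

0.0399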